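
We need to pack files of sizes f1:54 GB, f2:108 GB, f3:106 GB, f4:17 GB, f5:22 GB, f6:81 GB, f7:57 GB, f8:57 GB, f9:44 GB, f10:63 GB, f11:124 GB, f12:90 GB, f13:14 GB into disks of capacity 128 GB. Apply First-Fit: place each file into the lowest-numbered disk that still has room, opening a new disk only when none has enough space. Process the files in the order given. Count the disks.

Put f1 (54 GB) in disk 1; 74 GB remain.
Put f2 (108 GB) in disk 2; 20 GB remain.
Put f3 (106 GB) in disk 3; 22 GB remain.
Put f4 (17 GB) in disk 1; 57 GB remain.
Put f5 (22 GB) in disk 1; 35 GB remain.
Put f6 (81 GB) in disk 4; 47 GB remain.
Put f7 (57 GB) in disk 5; 71 GB remain.
Put f8 (57 GB) in disk 5; 14 GB remain.
Put f9 (44 GB) in disk 4; 3 GB remain.
Put f10 (63 GB) in disk 6; 65 GB remain.
Put f11 (124 GB) in disk 7; 4 GB remain.
Put f12 (90 GB) in disk 8; 38 GB remain.
Put f13 (14 GB) in disk 1; 21 GB remain.
Final disks: [54,17,22,14] [108] [106] [81,44] [57,57] [63] [124] [90].

8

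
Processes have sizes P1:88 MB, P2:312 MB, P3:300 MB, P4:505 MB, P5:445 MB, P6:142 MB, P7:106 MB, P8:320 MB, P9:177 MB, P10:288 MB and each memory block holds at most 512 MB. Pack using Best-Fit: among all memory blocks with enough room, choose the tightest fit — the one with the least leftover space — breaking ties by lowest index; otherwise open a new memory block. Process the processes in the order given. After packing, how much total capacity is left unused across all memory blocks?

memory block 1: place P1 (88 MB), 424 MB left
memory block 1: place P2 (312 MB), 112 MB left
memory block 2: place P3 (300 MB), 212 MB left
memory block 3: place P4 (505 MB), 7 MB left
memory block 4: place P5 (445 MB), 67 MB left
memory block 2: place P6 (142 MB), 70 MB left
memory block 1: place P7 (106 MB), 6 MB left
memory block 5: place P8 (320 MB), 192 MB left
memory block 5: place P9 (177 MB), 15 MB left
memory block 6: place P10 (288 MB), 224 MB left
6 memory blocks × 512 MB = 3072 MB; used 2683 MB; unused 389 MB.

389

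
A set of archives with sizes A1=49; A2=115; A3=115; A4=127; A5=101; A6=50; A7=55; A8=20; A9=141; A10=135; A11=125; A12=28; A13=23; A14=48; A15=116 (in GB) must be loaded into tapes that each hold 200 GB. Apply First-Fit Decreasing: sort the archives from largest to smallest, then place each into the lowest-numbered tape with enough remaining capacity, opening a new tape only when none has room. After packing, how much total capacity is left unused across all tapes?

352

Sorted descending: 141, 135, 127, 125, 116, 115, 115, 101, 55, 50, 49, 48, 28, 23, 20.
Put 141 GB in tape 1; 59 GB remain.
Put 135 GB in tape 2; 65 GB remain.
Put 127 GB in tape 3; 73 GB remain.
Put 125 GB in tape 4; 75 GB remain.
Put 116 GB in tape 5; 84 GB remain.
Put 115 GB in tape 6; 85 GB remain.
Put 115 GB in tape 7; 85 GB remain.
Put 101 GB in tape 8; 99 GB remain.
Put 55 GB in tape 1; 4 GB remain.
Put 50 GB in tape 2; 15 GB remain.
Put 49 GB in tape 3; 24 GB remain.
Put 48 GB in tape 4; 27 GB remain.
Put 28 GB in tape 5; 56 GB remain.
Put 23 GB in tape 3; 1 GB remain.
Put 20 GB in tape 4; 7 GB remain.
8 tapes × 200 GB = 1600 GB; used 1248 GB; unused 352 GB.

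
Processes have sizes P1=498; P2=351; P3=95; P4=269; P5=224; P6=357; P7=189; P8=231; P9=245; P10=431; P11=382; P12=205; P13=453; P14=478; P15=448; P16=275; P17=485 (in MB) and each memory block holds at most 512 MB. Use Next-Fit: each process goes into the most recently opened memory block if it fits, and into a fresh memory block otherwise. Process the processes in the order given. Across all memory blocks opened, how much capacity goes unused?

P1 (498 MB) → memory block 1 (remaining 14 MB)
P2 (351 MB) → memory block 2 (remaining 161 MB)
P3 (95 MB) → memory block 2 (remaining 66 MB)
P4 (269 MB) → memory block 3 (remaining 243 MB)
P5 (224 MB) → memory block 3 (remaining 19 MB)
P6 (357 MB) → memory block 4 (remaining 155 MB)
P7 (189 MB) → memory block 5 (remaining 323 MB)
P8 (231 MB) → memory block 5 (remaining 92 MB)
P9 (245 MB) → memory block 6 (remaining 267 MB)
P10 (431 MB) → memory block 7 (remaining 81 MB)
P11 (382 MB) → memory block 8 (remaining 130 MB)
P12 (205 MB) → memory block 9 (remaining 307 MB)
P13 (453 MB) → memory block 10 (remaining 59 MB)
P14 (478 MB) → memory block 11 (remaining 34 MB)
P15 (448 MB) → memory block 12 (remaining 64 MB)
P16 (275 MB) → memory block 13 (remaining 237 MB)
P17 (485 MB) → memory block 14 (remaining 27 MB)
14 memory blocks × 512 MB = 7168 MB; used 5616 MB; unused 1552 MB.

1552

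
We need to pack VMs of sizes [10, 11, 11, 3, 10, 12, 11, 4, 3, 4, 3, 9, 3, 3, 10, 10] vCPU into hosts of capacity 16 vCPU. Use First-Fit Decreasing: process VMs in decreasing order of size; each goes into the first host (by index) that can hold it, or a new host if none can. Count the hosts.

9

Sorted descending: 12, 11, 11, 11, 10, 10, 10, 10, 9, 4, 4, 3, 3, 3, 3, 3.
Put 12 vCPU in host 1; 4 vCPU remain.
Put 11 vCPU in host 2; 5 vCPU remain.
Put 11 vCPU in host 3; 5 vCPU remain.
Put 11 vCPU in host 4; 5 vCPU remain.
Put 10 vCPU in host 5; 6 vCPU remain.
Put 10 vCPU in host 6; 6 vCPU remain.
Put 10 vCPU in host 7; 6 vCPU remain.
Put 10 vCPU in host 8; 6 vCPU remain.
Put 9 vCPU in host 9; 7 vCPU remain.
Put 4 vCPU in host 1; 0 vCPU remain.
Put 4 vCPU in host 2; 1 vCPU remain.
Put 3 vCPU in host 3; 2 vCPU remain.
Put 3 vCPU in host 4; 2 vCPU remain.
Put 3 vCPU in host 5; 3 vCPU remain.
Put 3 vCPU in host 5; 0 vCPU remain.
Put 3 vCPU in host 6; 3 vCPU remain.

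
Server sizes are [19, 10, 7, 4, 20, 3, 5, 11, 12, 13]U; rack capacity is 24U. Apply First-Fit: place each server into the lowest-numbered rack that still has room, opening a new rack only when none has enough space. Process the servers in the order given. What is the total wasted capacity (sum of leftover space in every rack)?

40

Put 19U in rack 1; 5U remain.
Put 10U in rack 2; 14U remain.
Put 7U in rack 2; 7U remain.
Put 4U in rack 1; 1U remain.
Put 20U in rack 3; 4U remain.
Put 3U in rack 2; 4U remain.
Put 5U in rack 4; 19U remain.
Put 11U in rack 4; 8U remain.
Put 12U in rack 5; 12U remain.
Put 13U in rack 6; 11U remain.
6 racks × 24U = 144U; used 104U; unused 40U.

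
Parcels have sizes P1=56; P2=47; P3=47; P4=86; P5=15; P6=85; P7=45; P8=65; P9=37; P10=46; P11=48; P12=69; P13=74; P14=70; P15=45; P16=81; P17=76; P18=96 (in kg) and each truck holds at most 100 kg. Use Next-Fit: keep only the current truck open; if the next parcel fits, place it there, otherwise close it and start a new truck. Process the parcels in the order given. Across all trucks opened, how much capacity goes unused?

truck 1: place P1 (56 kg), 44 kg left
truck 2: place P2 (47 kg), 53 kg left
truck 2: place P3 (47 kg), 6 kg left
truck 3: place P4 (86 kg), 14 kg left
truck 4: place P5 (15 kg), 85 kg left
truck 4: place P6 (85 kg), 0 kg left
truck 5: place P7 (45 kg), 55 kg left
truck 6: place P8 (65 kg), 35 kg left
truck 7: place P9 (37 kg), 63 kg left
truck 7: place P10 (46 kg), 17 kg left
truck 8: place P11 (48 kg), 52 kg left
truck 9: place P12 (69 kg), 31 kg left
truck 10: place P13 (74 kg), 26 kg left
truck 11: place P14 (70 kg), 30 kg left
truck 12: place P15 (45 kg), 55 kg left
truck 13: place P16 (81 kg), 19 kg left
truck 14: place P17 (76 kg), 24 kg left
truck 15: place P18 (96 kg), 4 kg left
15 trucks × 100 kg = 1500 kg; used 1088 kg; unused 412 kg.

412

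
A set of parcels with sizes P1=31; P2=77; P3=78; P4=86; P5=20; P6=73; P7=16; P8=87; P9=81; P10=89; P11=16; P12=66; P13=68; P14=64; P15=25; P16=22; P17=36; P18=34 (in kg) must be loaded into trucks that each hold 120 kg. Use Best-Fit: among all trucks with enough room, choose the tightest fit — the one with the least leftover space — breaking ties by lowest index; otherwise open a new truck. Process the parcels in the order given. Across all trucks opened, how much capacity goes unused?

P1 (31 kg) → truck 1 (remaining 89 kg)
P2 (77 kg) → truck 1 (remaining 12 kg)
P3 (78 kg) → truck 2 (remaining 42 kg)
P4 (86 kg) → truck 3 (remaining 34 kg)
P5 (20 kg) → truck 3 (remaining 14 kg)
P6 (73 kg) → truck 4 (remaining 47 kg)
P7 (16 kg) → truck 2 (remaining 26 kg)
P8 (87 kg) → truck 5 (remaining 33 kg)
P9 (81 kg) → truck 6 (remaining 39 kg)
P10 (89 kg) → truck 7 (remaining 31 kg)
P11 (16 kg) → truck 2 (remaining 10 kg)
P12 (66 kg) → truck 8 (remaining 54 kg)
P13 (68 kg) → truck 9 (remaining 52 kg)
P14 (64 kg) → truck 10 (remaining 56 kg)
P15 (25 kg) → truck 7 (remaining 6 kg)
P16 (22 kg) → truck 5 (remaining 11 kg)
P17 (36 kg) → truck 6 (remaining 3 kg)
P18 (34 kg) → truck 4 (remaining 13 kg)
10 trucks × 120 kg = 1200 kg; used 969 kg; unused 231 kg.

231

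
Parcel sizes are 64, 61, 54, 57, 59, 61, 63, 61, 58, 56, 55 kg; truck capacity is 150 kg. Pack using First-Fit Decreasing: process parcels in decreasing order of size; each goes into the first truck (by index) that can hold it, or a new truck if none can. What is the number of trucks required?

Sorted descending: 64, 63, 61, 61, 61, 59, 58, 57, 56, 55, 54.
Put 64 kg in truck 1; 86 kg remain.
Put 63 kg in truck 1; 23 kg remain.
Put 61 kg in truck 2; 89 kg remain.
Put 61 kg in truck 2; 28 kg remain.
Put 61 kg in truck 3; 89 kg remain.
Put 59 kg in truck 3; 30 kg remain.
Put 58 kg in truck 4; 92 kg remain.
Put 57 kg in truck 4; 35 kg remain.
Put 56 kg in truck 5; 94 kg remain.
Put 55 kg in truck 5; 39 kg remain.
Put 54 kg in truck 6; 96 kg remain.
Final trucks: [64,63] [61,61] [61,59] [58,57] [56,55] [54].

6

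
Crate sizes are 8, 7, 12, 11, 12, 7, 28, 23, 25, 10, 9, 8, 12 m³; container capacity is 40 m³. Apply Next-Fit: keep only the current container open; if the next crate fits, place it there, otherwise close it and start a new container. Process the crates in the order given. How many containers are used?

Put 8 m³ in container 1; 32 m³ remain.
Put 7 m³ in container 1; 25 m³ remain.
Put 12 m³ in container 1; 13 m³ remain.
Put 11 m³ in container 1; 2 m³ remain.
Put 12 m³ in container 2; 28 m³ remain.
Put 7 m³ in container 2; 21 m³ remain.
Put 28 m³ in container 3; 12 m³ remain.
Put 23 m³ in container 4; 17 m³ remain.
Put 25 m³ in container 5; 15 m³ remain.
Put 10 m³ in container 5; 5 m³ remain.
Put 9 m³ in container 6; 31 m³ remain.
Put 8 m³ in container 6; 23 m³ remain.
Put 12 m³ in container 6; 11 m³ remain.

6 containers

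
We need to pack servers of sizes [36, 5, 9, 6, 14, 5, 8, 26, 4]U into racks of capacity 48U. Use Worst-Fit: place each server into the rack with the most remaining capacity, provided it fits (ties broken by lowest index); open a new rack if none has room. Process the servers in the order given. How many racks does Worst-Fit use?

Put 36U in rack 1; 12U remain.
Put 5U in rack 1; 7U remain.
Put 9U in rack 2; 39U remain.
Put 6U in rack 2; 33U remain.
Put 14U in rack 2; 19U remain.
Put 5U in rack 2; 14U remain.
Put 8U in rack 2; 6U remain.
Put 26U in rack 3; 22U remain.
Put 4U in rack 3; 18U remain.
Final racks: [36,5] [9,6,14,5,8] [26,4].

3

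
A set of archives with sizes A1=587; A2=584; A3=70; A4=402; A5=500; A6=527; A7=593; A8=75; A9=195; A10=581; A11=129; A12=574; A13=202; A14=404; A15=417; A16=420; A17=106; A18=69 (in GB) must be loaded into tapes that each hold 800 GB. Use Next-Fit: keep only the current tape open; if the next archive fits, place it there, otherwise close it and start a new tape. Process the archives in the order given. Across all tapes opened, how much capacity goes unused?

A1 (587 GB) → tape 1 (remaining 213 GB)
A2 (584 GB) → tape 2 (remaining 216 GB)
A3 (70 GB) → tape 2 (remaining 146 GB)
A4 (402 GB) → tape 3 (remaining 398 GB)
A5 (500 GB) → tape 4 (remaining 300 GB)
A6 (527 GB) → tape 5 (remaining 273 GB)
A7 (593 GB) → tape 6 (remaining 207 GB)
A8 (75 GB) → tape 6 (remaining 132 GB)
A9 (195 GB) → tape 7 (remaining 605 GB)
A10 (581 GB) → tape 7 (remaining 24 GB)
A11 (129 GB) → tape 8 (remaining 671 GB)
A12 (574 GB) → tape 8 (remaining 97 GB)
A13 (202 GB) → tape 9 (remaining 598 GB)
A14 (404 GB) → tape 9 (remaining 194 GB)
A15 (417 GB) → tape 10 (remaining 383 GB)
A16 (420 GB) → tape 11 (remaining 380 GB)
A17 (106 GB) → tape 11 (remaining 274 GB)
A18 (69 GB) → tape 11 (remaining 205 GB)
11 tapes × 800 GB = 8800 GB; used 6435 GB; unused 2365 GB.

2365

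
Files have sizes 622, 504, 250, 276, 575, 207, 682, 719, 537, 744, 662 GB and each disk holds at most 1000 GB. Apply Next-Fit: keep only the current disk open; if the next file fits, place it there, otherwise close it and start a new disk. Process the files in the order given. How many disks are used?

disk 1: place 622 GB, 378 GB left
disk 2: place 504 GB, 496 GB left
disk 2: place 250 GB, 246 GB left
disk 3: place 276 GB, 724 GB left
disk 3: place 575 GB, 149 GB left
disk 4: place 207 GB, 793 GB left
disk 4: place 682 GB, 111 GB left
disk 5: place 719 GB, 281 GB left
disk 6: place 537 GB, 463 GB left
disk 7: place 744 GB, 256 GB left
disk 8: place 662 GB, 338 GB left
Final disks: [622] [504,250] [276,575] [207,682] [719] [537] [744] [662].

8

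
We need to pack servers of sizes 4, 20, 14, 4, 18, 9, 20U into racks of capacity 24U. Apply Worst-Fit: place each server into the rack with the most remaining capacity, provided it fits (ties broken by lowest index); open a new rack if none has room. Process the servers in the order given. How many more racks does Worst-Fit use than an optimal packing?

Worst-Fit: [4,20] [14,4] [18] [9] [20] → 5 racks.
Total size 89U; any packing needs at least ⌈89/24⌉ = 4 racks.
An optimal packing achieves that bound: [20,4] [20,4] [18] [14,9] → 4 racks.
Excess: 5 − 4 = 1.

1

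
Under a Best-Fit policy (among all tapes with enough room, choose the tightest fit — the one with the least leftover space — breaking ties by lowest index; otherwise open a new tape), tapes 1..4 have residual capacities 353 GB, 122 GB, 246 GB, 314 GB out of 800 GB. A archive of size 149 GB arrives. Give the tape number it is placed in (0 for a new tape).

3

Tapes with room: tape 1 (353 GB), tape 3 (246 GB), tape 4 (314 GB).
Tightest fit is tape 3 with 246 GB free.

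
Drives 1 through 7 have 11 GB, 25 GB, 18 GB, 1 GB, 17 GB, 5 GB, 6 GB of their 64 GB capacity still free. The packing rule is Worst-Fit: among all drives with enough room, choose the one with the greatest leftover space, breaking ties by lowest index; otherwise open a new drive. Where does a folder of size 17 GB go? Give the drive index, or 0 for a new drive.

Drives with room: drive 2 (25 GB), drive 3 (18 GB), drive 5 (17 GB).
Most room is drive 2 with 25 GB free.

2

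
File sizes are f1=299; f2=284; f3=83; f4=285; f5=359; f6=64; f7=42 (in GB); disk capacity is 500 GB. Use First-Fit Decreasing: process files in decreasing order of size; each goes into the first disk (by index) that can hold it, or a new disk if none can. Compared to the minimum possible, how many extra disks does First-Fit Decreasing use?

0

First-Fit Decreasing: [359,83,42] [299,64] [285] [284] → 4 disks.
4 files exceed 250 GB (half the capacity), and no two of those can share a disk, so at least 4 disks are needed.
So 4 is already optimal.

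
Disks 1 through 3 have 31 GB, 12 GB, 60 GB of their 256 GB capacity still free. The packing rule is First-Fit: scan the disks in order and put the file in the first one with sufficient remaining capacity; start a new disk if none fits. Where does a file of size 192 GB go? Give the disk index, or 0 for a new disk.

No disk has ≥ 192 GB free, so a new disk is opened.

0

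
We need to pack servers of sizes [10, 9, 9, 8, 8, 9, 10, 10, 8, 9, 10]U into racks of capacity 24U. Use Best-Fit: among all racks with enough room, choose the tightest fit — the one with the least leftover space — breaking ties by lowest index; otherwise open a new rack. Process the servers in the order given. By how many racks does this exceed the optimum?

1

Best-Fit: [10,9] [9,8] [8,9] [10,10] [8,9] [10] → 6 racks.
Total size 100U; any packing needs at least ⌈100/24⌉ = 5 racks.
An optimal packing achieves that bound: [10,10] [10,10] [9,9] [9,9] [8,8,8] → 5 racks.
Excess: 6 − 5 = 1.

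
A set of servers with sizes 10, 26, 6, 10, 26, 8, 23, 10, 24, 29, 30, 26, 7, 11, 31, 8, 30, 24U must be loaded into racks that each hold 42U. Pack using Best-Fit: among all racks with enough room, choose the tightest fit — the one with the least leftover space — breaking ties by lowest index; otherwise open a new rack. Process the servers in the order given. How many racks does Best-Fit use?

Put 10U in rack 1; 32U remain.
Put 26U in rack 1; 6U remain.
Put 6U in rack 1; 0U remain.
Put 10U in rack 2; 32U remain.
Put 26U in rack 2; 6U remain.
Put 8U in rack 3; 34U remain.
Put 23U in rack 3; 11U remain.
Put 10U in rack 3; 1U remain.
Put 24U in rack 4; 18U remain.
Put 29U in rack 5; 13U remain.
Put 30U in rack 6; 12U remain.
Put 26U in rack 7; 16U remain.
Put 7U in rack 6; 5U remain.
Put 11U in rack 5; 2U remain.
Put 31U in rack 8; 11U remain.
Put 8U in rack 8; 3U remain.
Put 30U in rack 9; 12U remain.
Put 24U in rack 10; 18U remain.
Final racks: [10,26,6] [10,26] [8,23,10] [24] [29,11] [30,7] [26] [31,8] [30] [24].

10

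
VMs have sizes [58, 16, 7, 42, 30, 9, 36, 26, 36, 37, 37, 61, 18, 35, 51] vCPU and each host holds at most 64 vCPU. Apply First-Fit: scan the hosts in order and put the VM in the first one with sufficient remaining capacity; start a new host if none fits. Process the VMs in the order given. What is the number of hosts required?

10

host 1: place 58 vCPU, 6 vCPU left
host 2: place 16 vCPU, 48 vCPU left
host 2: place 7 vCPU, 41 vCPU left
host 3: place 42 vCPU, 22 vCPU left
host 2: place 30 vCPU, 11 vCPU left
host 2: place 9 vCPU, 2 vCPU left
host 4: place 36 vCPU, 28 vCPU left
host 4: place 26 vCPU, 2 vCPU left
host 5: place 36 vCPU, 28 vCPU left
host 6: place 37 vCPU, 27 vCPU left
host 7: place 37 vCPU, 27 vCPU left
host 8: place 61 vCPU, 3 vCPU left
host 3: place 18 vCPU, 4 vCPU left
host 9: place 35 vCPU, 29 vCPU left
host 10: place 51 vCPU, 13 vCPU left
Final hosts: [58] [16,7,30,9] [42,18] [36,26] [36] [37] [37] [61] [35] [51].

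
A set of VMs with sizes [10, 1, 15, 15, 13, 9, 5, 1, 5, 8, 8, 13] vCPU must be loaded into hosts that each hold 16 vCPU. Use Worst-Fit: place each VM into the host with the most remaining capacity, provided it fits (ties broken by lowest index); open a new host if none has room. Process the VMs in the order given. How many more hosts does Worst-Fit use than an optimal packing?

1

Worst-Fit: [10,1,1] [15] [15] [13] [9,5] [5,8] [8] [13] → 8 hosts.
Total size 103 vCPU; any packing needs at least ⌈103/16⌉ = 7 hosts.
An optimal packing achieves that bound: [15,1] [15,1] [13] [13] [10,5] [9,5] [8,8] → 7 hosts.
Excess: 8 − 7 = 1.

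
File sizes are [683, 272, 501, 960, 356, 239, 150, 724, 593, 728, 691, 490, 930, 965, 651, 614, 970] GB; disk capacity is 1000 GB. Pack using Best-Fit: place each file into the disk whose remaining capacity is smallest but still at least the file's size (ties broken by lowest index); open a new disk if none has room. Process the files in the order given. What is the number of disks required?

13

disk 1: place 683 GB, 317 GB left
disk 1: place 272 GB, 45 GB left
disk 2: place 501 GB, 499 GB left
disk 3: place 960 GB, 40 GB left
disk 2: place 356 GB, 143 GB left
disk 4: place 239 GB, 761 GB left
disk 4: place 150 GB, 611 GB left
disk 5: place 724 GB, 276 GB left
disk 4: place 593 GB, 18 GB left
disk 6: place 728 GB, 272 GB left
disk 7: place 691 GB, 309 GB left
disk 8: place 490 GB, 510 GB left
disk 9: place 930 GB, 70 GB left
disk 10: place 965 GB, 35 GB left
disk 11: place 651 GB, 349 GB left
disk 12: place 614 GB, 386 GB left
disk 13: place 970 GB, 30 GB left
Final disks: [683,272] [501,356] [960] [239,150,593] [724] [728] [691] [490] [930] [965] [651] [614] [970].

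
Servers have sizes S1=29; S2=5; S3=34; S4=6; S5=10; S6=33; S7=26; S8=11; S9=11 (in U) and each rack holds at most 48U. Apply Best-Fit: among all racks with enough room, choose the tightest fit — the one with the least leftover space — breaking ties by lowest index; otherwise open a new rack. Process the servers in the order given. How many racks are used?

4

rack 1: place S1 (29U), 19U left
rack 1: place S2 (5U), 14U left
rack 2: place S3 (34U), 14U left
rack 1: place S4 (6U), 8U left
rack 2: place S5 (10U), 4U left
rack 3: place S6 (33U), 15U left
rack 4: place S7 (26U), 22U left
rack 3: place S8 (11U), 4U left
rack 4: place S9 (11U), 11U left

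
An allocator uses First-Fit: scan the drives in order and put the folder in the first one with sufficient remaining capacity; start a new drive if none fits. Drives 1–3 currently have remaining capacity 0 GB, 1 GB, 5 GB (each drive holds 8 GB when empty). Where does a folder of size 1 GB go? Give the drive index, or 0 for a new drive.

2

Drives with room: drive 2 (1 GB), drive 3 (5 GB).
The first with room is drive 2.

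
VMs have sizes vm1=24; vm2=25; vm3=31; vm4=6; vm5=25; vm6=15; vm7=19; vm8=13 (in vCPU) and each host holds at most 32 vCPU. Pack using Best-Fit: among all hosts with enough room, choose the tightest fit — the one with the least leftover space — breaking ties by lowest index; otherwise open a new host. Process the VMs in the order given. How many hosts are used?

6

host 1: place vm1 (24 vCPU), 8 vCPU left
host 2: place vm2 (25 vCPU), 7 vCPU left
host 3: place vm3 (31 vCPU), 1 vCPU left
host 2: place vm4 (6 vCPU), 1 vCPU left
host 4: place vm5 (25 vCPU), 7 vCPU left
host 5: place vm6 (15 vCPU), 17 vCPU left
host 6: place vm7 (19 vCPU), 13 vCPU left
host 6: place vm8 (13 vCPU), 0 vCPU left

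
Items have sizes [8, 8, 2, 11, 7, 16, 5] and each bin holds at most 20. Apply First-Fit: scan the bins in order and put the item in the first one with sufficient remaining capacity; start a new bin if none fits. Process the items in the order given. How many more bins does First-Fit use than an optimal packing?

1

First-Fit: [8,8,2] [11,7] [16] [5] → 4 bins.
Total size 57; any packing needs at least ⌈57/20⌉ = 3 bins.
An optimal packing achieves that bound: [16,2] [11,8] [8,7,5] → 3 bins.
Excess: 4 − 3 = 1.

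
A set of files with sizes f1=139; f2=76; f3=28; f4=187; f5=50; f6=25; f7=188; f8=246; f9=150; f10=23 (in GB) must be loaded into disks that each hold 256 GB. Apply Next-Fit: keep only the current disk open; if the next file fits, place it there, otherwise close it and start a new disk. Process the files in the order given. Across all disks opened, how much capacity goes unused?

168

f1 (139 GB) → disk 1 (remaining 117 GB)
f2 (76 GB) → disk 1 (remaining 41 GB)
f3 (28 GB) → disk 1 (remaining 13 GB)
f4 (187 GB) → disk 2 (remaining 69 GB)
f5 (50 GB) → disk 2 (remaining 19 GB)
f6 (25 GB) → disk 3 (remaining 231 GB)
f7 (188 GB) → disk 3 (remaining 43 GB)
f8 (246 GB) → disk 4 (remaining 10 GB)
f9 (150 GB) → disk 5 (remaining 106 GB)
f10 (23 GB) → disk 5 (remaining 83 GB)
5 disks × 256 GB = 1280 GB; used 1112 GB; unused 168 GB.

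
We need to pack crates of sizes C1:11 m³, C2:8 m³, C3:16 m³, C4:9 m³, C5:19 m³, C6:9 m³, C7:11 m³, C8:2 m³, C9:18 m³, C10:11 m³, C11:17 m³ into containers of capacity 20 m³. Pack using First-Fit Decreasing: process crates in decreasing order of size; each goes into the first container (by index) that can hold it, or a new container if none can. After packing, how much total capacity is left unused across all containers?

Sorted descending: 19, 18, 17, 16, 11, 11, 11, 9, 9, 8, 2.
container 1: place 19 m³, 1 m³ left
container 2: place 18 m³, 2 m³ left
container 3: place 17 m³, 3 m³ left
container 4: place 16 m³, 4 m³ left
container 5: place 11 m³, 9 m³ left
container 6: place 11 m³, 9 m³ left
container 7: place 11 m³, 9 m³ left
container 5: place 9 m³, 0 m³ left
container 6: place 9 m³, 0 m³ left
container 7: place 8 m³, 1 m³ left
container 2: place 2 m³, 0 m³ left
7 containers × 20 m³ = 140 m³; used 131 m³; unused 9 m³.

9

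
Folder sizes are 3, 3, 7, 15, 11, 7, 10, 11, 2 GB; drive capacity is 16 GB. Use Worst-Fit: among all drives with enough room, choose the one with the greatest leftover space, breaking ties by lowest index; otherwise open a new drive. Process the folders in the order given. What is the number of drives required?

6

Put 3 GB in drive 1; 13 GB remain.
Put 3 GB in drive 1; 10 GB remain.
Put 7 GB in drive 1; 3 GB remain.
Put 15 GB in drive 2; 1 GB remain.
Put 11 GB in drive 3; 5 GB remain.
Put 7 GB in drive 4; 9 GB remain.
Put 10 GB in drive 5; 6 GB remain.
Put 11 GB in drive 6; 5 GB remain.
Put 2 GB in drive 4; 7 GB remain.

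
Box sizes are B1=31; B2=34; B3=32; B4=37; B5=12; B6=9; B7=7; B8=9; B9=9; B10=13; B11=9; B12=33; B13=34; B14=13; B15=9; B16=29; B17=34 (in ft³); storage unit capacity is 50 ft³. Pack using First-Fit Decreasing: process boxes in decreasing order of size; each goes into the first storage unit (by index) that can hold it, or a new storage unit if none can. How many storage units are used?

Sorted descending: 37, 34, 34, 34, 33, 32, 31, 29, 13, 13, 12, 9, 9, 9, 9, 9, 7.
Put 37 ft³ in storage unit 1; 13 ft³ remain.
Put 34 ft³ in storage unit 2; 16 ft³ remain.
Put 34 ft³ in storage unit 3; 16 ft³ remain.
Put 34 ft³ in storage unit 4; 16 ft³ remain.
Put 33 ft³ in storage unit 5; 17 ft³ remain.
Put 32 ft³ in storage unit 6; 18 ft³ remain.
Put 31 ft³ in storage unit 7; 19 ft³ remain.
Put 29 ft³ in storage unit 8; 21 ft³ remain.
Put 13 ft³ in storage unit 1; 0 ft³ remain.
Put 13 ft³ in storage unit 2; 3 ft³ remain.
Put 12 ft³ in storage unit 3; 4 ft³ remain.
Put 9 ft³ in storage unit 4; 7 ft³ remain.
Put 9 ft³ in storage unit 5; 8 ft³ remain.
Put 9 ft³ in storage unit 6; 9 ft³ remain.
Put 9 ft³ in storage unit 6; 0 ft³ remain.
Put 9 ft³ in storage unit 7; 10 ft³ remain.
Put 7 ft³ in storage unit 4; 0 ft³ remain.
Final storage units: [37,13] [34,13] [34,12] [34,9,7] [33,9] [32,9,9] [31,9] [29].

8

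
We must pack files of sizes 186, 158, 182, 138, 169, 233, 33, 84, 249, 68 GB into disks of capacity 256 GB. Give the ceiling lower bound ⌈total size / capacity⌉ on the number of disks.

6

Total size = 186 + 158 + 182 + 138 + 169 + 233 + 33 + 84 + 249 + 68 = 1500 GB.
⌈1500 / 256⌉ = 6.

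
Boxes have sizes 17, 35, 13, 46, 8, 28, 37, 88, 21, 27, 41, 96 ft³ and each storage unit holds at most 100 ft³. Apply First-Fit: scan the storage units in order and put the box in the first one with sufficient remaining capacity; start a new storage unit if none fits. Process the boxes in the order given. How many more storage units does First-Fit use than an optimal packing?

1

First-Fit: [17,35,13,8,21] [46,28] [37,27] [88] [41] [96] → 6 storage units.
Total size 457 ft³; any packing needs at least ⌈457/100⌉ = 5 storage units.
An optimal packing achieves that bound: [96] [88,8] [46,41,13] [37,35,28] [27,21,17] → 5 storage units.
Excess: 6 − 5 = 1.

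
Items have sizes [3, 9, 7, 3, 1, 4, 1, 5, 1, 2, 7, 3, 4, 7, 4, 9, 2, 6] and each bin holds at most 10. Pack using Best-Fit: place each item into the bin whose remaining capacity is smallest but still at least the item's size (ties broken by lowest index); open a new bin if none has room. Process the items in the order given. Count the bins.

3 → bin 1 (remaining 7)
9 → bin 2 (remaining 1)
7 → bin 1 (remaining 0)
3 → bin 3 (remaining 7)
1 → bin 2 (remaining 0)
4 → bin 3 (remaining 3)
1 → bin 3 (remaining 2)
5 → bin 4 (remaining 5)
1 → bin 3 (remaining 1)
2 → bin 4 (remaining 3)
7 → bin 5 (remaining 3)
3 → bin 4 (remaining 0)
4 → bin 6 (remaining 6)
7 → bin 7 (remaining 3)
4 → bin 6 (remaining 2)
9 → bin 8 (remaining 1)
2 → bin 6 (remaining 0)
6 → bin 9 (remaining 4)
Final bins: [3,7] [9,1] [3,4,1,1] [5,2,3] [7] [4,4,2] [7] [9] [6].

9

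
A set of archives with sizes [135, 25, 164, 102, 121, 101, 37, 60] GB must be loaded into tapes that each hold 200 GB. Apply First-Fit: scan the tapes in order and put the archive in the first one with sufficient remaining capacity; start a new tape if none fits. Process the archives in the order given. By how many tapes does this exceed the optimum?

First-Fit: [135,25,37] [164] [102,60] [121] [101] → 5 tapes.
5 archives exceed 100 GB (half the capacity), and no two of those can share a tape, so at least 5 tapes are needed.
So 5 is already optimal.

0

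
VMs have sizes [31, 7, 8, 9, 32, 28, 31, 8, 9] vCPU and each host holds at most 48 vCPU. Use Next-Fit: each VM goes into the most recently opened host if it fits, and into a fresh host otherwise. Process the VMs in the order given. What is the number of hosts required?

31 vCPU → host 1 (remaining 17 vCPU)
7 vCPU → host 1 (remaining 10 vCPU)
8 vCPU → host 1 (remaining 2 vCPU)
9 vCPU → host 2 (remaining 39 vCPU)
32 vCPU → host 2 (remaining 7 vCPU)
28 vCPU → host 3 (remaining 20 vCPU)
31 vCPU → host 4 (remaining 17 vCPU)
8 vCPU → host 4 (remaining 9 vCPU)
9 vCPU → host 4 (remaining 0 vCPU)

4 hosts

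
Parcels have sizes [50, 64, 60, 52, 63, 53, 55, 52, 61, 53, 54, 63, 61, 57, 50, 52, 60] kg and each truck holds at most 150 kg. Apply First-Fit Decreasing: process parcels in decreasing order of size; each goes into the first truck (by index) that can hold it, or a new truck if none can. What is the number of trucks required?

9

Sorted descending: 64, 63, 63, 61, 61, 60, 60, 57, 55, 54, 53, 53, 52, 52, 52, 50, 50.
Put 64 kg in truck 1; 86 kg remain.
Put 63 kg in truck 1; 23 kg remain.
Put 63 kg in truck 2; 87 kg remain.
Put 61 kg in truck 2; 26 kg remain.
Put 61 kg in truck 3; 89 kg remain.
Put 60 kg in truck 3; 29 kg remain.
Put 60 kg in truck 4; 90 kg remain.
Put 57 kg in truck 4; 33 kg remain.
Put 55 kg in truck 5; 95 kg remain.
Put 54 kg in truck 5; 41 kg remain.
Put 53 kg in truck 6; 97 kg remain.
Put 53 kg in truck 6; 44 kg remain.
Put 52 kg in truck 7; 98 kg remain.
Put 52 kg in truck 7; 46 kg remain.
Put 52 kg in truck 8; 98 kg remain.
Put 50 kg in truck 8; 48 kg remain.
Put 50 kg in truck 9; 100 kg remain.
Final trucks: [64,63] [63,61] [61,60] [60,57] [55,54] [53,53] [52,52] [52,50] [50].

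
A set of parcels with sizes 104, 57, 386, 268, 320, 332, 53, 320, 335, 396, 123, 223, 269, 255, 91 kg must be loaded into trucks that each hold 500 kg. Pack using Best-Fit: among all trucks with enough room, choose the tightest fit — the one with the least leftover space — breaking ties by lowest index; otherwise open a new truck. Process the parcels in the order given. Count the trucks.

9 trucks

truck 1: place 104 kg, 396 kg left
truck 1: place 57 kg, 339 kg left
truck 2: place 386 kg, 114 kg left
truck 1: place 268 kg, 71 kg left
truck 3: place 320 kg, 180 kg left
truck 4: place 332 kg, 168 kg left
truck 1: place 53 kg, 18 kg left
truck 5: place 320 kg, 180 kg left
truck 6: place 335 kg, 165 kg left
truck 7: place 396 kg, 104 kg left
truck 6: place 123 kg, 42 kg left
truck 8: place 223 kg, 277 kg left
truck 8: place 269 kg, 8 kg left
truck 9: place 255 kg, 245 kg left
truck 7: place 91 kg, 13 kg left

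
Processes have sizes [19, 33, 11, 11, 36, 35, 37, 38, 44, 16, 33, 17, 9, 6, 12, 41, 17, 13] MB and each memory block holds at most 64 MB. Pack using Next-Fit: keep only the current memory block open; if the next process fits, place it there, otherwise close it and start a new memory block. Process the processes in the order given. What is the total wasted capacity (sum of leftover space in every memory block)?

19 MB → memory block 1 (remaining 45 MB)
33 MB → memory block 1 (remaining 12 MB)
11 MB → memory block 1 (remaining 1 MB)
11 MB → memory block 2 (remaining 53 MB)
36 MB → memory block 2 (remaining 17 MB)
35 MB → memory block 3 (remaining 29 MB)
37 MB → memory block 4 (remaining 27 MB)
38 MB → memory block 5 (remaining 26 MB)
44 MB → memory block 6 (remaining 20 MB)
16 MB → memory block 6 (remaining 4 MB)
33 MB → memory block 7 (remaining 31 MB)
17 MB → memory block 7 (remaining 14 MB)
9 MB → memory block 7 (remaining 5 MB)
6 MB → memory block 8 (remaining 58 MB)
12 MB → memory block 8 (remaining 46 MB)
41 MB → memory block 8 (remaining 5 MB)
17 MB → memory block 9 (remaining 47 MB)
13 MB → memory block 9 (remaining 34 MB)
9 memory blocks × 64 MB = 576 MB; used 428 MB; unused 148 MB.

148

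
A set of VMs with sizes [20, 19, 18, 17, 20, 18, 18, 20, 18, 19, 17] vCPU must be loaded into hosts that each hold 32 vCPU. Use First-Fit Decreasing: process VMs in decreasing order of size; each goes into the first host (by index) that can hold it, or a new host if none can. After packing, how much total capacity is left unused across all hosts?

148

Sorted descending: 20, 20, 20, 19, 19, 18, 18, 18, 18, 17, 17.
host 1: place 20 vCPU, 12 vCPU left
host 2: place 20 vCPU, 12 vCPU left
host 3: place 20 vCPU, 12 vCPU left
host 4: place 19 vCPU, 13 vCPU left
host 5: place 19 vCPU, 13 vCPU left
host 6: place 18 vCPU, 14 vCPU left
host 7: place 18 vCPU, 14 vCPU left
host 8: place 18 vCPU, 14 vCPU left
host 9: place 18 vCPU, 14 vCPU left
host 10: place 17 vCPU, 15 vCPU left
host 11: place 17 vCPU, 15 vCPU left
11 hosts × 32 vCPU = 352 vCPU; used 204 vCPU; unused 148 vCPU.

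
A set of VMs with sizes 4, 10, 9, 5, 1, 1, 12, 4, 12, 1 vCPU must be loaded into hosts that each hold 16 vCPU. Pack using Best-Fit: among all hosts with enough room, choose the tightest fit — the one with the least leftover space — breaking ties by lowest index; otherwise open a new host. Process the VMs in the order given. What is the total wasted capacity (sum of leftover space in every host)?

5

4 vCPU → host 1 (remaining 12 vCPU)
10 vCPU → host 1 (remaining 2 vCPU)
9 vCPU → host 2 (remaining 7 vCPU)
5 vCPU → host 2 (remaining 2 vCPU)
1 vCPU → host 1 (remaining 1 vCPU)
1 vCPU → host 1 (remaining 0 vCPU)
12 vCPU → host 3 (remaining 4 vCPU)
4 vCPU → host 3 (remaining 0 vCPU)
12 vCPU → host 4 (remaining 4 vCPU)
1 vCPU → host 2 (remaining 1 vCPU)
4 hosts × 16 vCPU = 64 vCPU; used 59 vCPU; unused 5 vCPU.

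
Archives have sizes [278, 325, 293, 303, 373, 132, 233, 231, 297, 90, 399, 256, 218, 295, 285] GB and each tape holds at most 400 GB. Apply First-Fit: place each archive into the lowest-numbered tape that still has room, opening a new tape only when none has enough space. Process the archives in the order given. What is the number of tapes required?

Put 278 GB in tape 1; 122 GB remain.
Put 325 GB in tape 2; 75 GB remain.
Put 293 GB in tape 3; 107 GB remain.
Put 303 GB in tape 4; 97 GB remain.
Put 373 GB in tape 5; 27 GB remain.
Put 132 GB in tape 6; 268 GB remain.
Put 233 GB in tape 6; 35 GB remain.
Put 231 GB in tape 7; 169 GB remain.
Put 297 GB in tape 8; 103 GB remain.
Put 90 GB in tape 1; 32 GB remain.
Put 399 GB in tape 9; 1 GB remain.
Put 256 GB in tape 10; 144 GB remain.
Put 218 GB in tape 11; 182 GB remain.
Put 295 GB in tape 12; 105 GB remain.
Put 285 GB in tape 13; 115 GB remain.
Final tapes: [278,90] [325] [293] [303] [373] [132,233] [231] [297] [399] [256] [218] [295] [285].

13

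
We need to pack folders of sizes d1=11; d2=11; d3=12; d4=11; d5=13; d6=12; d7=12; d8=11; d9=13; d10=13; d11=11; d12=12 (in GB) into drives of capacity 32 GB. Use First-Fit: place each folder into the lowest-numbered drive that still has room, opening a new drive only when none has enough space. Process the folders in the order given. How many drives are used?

6 drives

Put d1 (11 GB) in drive 1; 21 GB remain.
Put d2 (11 GB) in drive 1; 10 GB remain.
Put d3 (12 GB) in drive 2; 20 GB remain.
Put d4 (11 GB) in drive 2; 9 GB remain.
Put d5 (13 GB) in drive 3; 19 GB remain.
Put d6 (12 GB) in drive 3; 7 GB remain.
Put d7 (12 GB) in drive 4; 20 GB remain.
Put d8 (11 GB) in drive 4; 9 GB remain.
Put d9 (13 GB) in drive 5; 19 GB remain.
Put d10 (13 GB) in drive 5; 6 GB remain.
Put d11 (11 GB) in drive 6; 21 GB remain.
Put d12 (12 GB) in drive 6; 9 GB remain.
Final drives: [11,11] [12,11] [13,12] [12,11] [13,13] [11,12].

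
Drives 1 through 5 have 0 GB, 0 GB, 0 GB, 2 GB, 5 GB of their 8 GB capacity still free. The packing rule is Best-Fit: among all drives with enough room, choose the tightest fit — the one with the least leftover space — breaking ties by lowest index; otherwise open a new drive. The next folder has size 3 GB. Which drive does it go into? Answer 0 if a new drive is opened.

Drives with room: drive 5 (5 GB).
Tightest fit is drive 5 with 5 GB free.

5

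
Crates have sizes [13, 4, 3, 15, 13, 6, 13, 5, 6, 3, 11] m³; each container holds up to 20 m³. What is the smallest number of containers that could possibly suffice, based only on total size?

5

Total size = 13 + 4 + 3 + 15 + 13 + 6 + 13 + 5 + 6 + 3 + 11 = 92 m³.
⌈92 / 20⌉ = 5.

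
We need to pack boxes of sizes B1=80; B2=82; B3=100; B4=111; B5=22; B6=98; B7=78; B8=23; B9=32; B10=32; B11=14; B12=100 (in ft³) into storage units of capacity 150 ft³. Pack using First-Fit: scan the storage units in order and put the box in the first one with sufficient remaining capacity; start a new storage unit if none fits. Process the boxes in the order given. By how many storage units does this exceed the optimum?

0

First-Fit: [80,22,23,14] [82,32,32] [100] [111] [98] [78] [100] → 7 storage units.
7 boxes exceed 75 ft³ (half the capacity), and no two of those can share a storage unit, so at least 7 storage units are needed.
So 7 is already optimal.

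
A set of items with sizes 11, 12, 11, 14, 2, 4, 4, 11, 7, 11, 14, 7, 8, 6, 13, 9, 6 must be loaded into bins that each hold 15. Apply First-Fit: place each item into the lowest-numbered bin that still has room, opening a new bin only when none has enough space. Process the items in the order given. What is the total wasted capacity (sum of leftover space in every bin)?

15

Put 11 in bin 1; 4 remain.
Put 12 in bin 2; 3 remain.
Put 11 in bin 3; 4 remain.
Put 14 in bin 4; 1 remain.
Put 2 in bin 1; 2 remain.
Put 4 in bin 3; 0 remain.
Put 4 in bin 5; 11 remain.
Put 11 in bin 5; 0 remain.
Put 7 in bin 6; 8 remain.
Put 11 in bin 7; 4 remain.
Put 14 in bin 8; 1 remain.
Put 7 in bin 6; 1 remain.
Put 8 in bin 9; 7 remain.
Put 6 in bin 9; 1 remain.
Put 13 in bin 10; 2 remain.
Put 9 in bin 11; 6 remain.
Put 6 in bin 11; 0 remain.
11 bins × 15 = 165; used 150; unused 15.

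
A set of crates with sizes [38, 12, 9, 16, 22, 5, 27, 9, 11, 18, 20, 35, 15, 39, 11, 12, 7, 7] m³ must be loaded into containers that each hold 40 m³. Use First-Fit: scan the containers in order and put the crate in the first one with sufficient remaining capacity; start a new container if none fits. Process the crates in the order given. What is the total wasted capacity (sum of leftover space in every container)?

47

container 1: place 38 m³, 2 m³ left
container 2: place 12 m³, 28 m³ left
container 2: place 9 m³, 19 m³ left
container 2: place 16 m³, 3 m³ left
container 3: place 22 m³, 18 m³ left
container 3: place 5 m³, 13 m³ left
container 4: place 27 m³, 13 m³ left
container 3: place 9 m³, 4 m³ left
container 4: place 11 m³, 2 m³ left
container 5: place 18 m³, 22 m³ left
container 5: place 20 m³, 2 m³ left
container 6: place 35 m³, 5 m³ left
container 7: place 15 m³, 25 m³ left
container 8: place 39 m³, 1 m³ left
container 7: place 11 m³, 14 m³ left
container 7: place 12 m³, 2 m³ left
container 9: place 7 m³, 33 m³ left
container 9: place 7 m³, 26 m³ left
9 containers × 40 m³ = 360 m³; used 313 m³; unused 47 m³.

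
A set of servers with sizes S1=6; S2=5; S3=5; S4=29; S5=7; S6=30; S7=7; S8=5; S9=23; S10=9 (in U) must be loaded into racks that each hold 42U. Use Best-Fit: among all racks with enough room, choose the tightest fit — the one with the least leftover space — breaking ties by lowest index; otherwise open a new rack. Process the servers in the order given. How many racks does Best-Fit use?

4 racks

S1 (6U) → rack 1 (remaining 36U)
S2 (5U) → rack 1 (remaining 31U)
S3 (5U) → rack 1 (remaining 26U)
S4 (29U) → rack 2 (remaining 13U)
S5 (7U) → rack 2 (remaining 6U)
S6 (30U) → rack 3 (remaining 12U)
S7 (7U) → rack 3 (remaining 5U)
S8 (5U) → rack 3 (remaining 0U)
S9 (23U) → rack 1 (remaining 3U)
S10 (9U) → rack 4 (remaining 33U)
Final racks: [6,5,5,23] [29,7] [30,7,5] [9].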